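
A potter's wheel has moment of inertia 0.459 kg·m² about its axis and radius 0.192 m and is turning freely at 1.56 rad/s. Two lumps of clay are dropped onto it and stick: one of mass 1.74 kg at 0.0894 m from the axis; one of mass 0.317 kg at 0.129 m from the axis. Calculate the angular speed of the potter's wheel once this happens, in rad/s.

ω_f ≈ 1.50 rad/s

No external torque acts about the axis; L_before = L_after.
Added inertia Σmr² = (1.74)(0.0894)² + (0.317)(0.129)² = 0.01918 kg·m²; I_f = 0.4590 + 0.01918 = 0.4782 kg·m².
ω_f = I_p ω_i / I_f = (0.4590)(1.56) / 0.4782 = 1.497 rad/s.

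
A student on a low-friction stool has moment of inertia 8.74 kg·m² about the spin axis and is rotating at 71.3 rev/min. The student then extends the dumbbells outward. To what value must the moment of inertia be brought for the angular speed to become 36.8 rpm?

Angular momentum about the spin axis is conserved since the torque about it is zero.
I₂ = I₁ω₁ / ω₂ = (8.74)(71.3) / (36.8) = 16.93 kg·m².

I₂ ≈ 16.9 kg·m²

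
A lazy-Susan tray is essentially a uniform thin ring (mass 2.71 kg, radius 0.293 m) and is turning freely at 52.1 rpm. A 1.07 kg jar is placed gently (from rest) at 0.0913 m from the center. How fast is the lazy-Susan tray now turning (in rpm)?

ω_f ≈ 50.2 rpm

No external torque acts about the center; L_before = L_after.
I_p = (2.71)(0.293)² = 0.2327 kg·m².
Added inertia Σmr² = (1.07)(0.0913)² = 0.008919 kg·m²; I_f = 0.2327 + 0.008919 = 0.2416 kg·m².
ω_f = I_p ω_i / I_f = (0.2327)(52.1) / 0.2416 = 50.18 rpm.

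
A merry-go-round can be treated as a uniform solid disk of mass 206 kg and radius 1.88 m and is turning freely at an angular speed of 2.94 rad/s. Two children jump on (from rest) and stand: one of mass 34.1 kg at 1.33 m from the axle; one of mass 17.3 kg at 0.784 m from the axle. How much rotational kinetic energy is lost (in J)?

The added mass arrives with no angular momentum about the axle, and any external torque about the axle is negligible, so the system's angular momentum is conserved.
I_p = ½(206)(1.88)² = 364.0 kg·m².
Added inertia Σmr² = (34.1)(1.33)² + (17.3)(0.784)² = 70.95 kg·m²; I_f = 364.0 + 70.95 = 435.0 kg·m².
ω_f = I_p ω_i / I_f = (364.0)(2.94) / 435.0 = 2.460 rad/s.
KE_i = ½(364.0)(2.940 rad/s)² = 1573 J; KE_f = ½(435.0)(2.460)² = 1317 J.

energy lost ≈ 257 J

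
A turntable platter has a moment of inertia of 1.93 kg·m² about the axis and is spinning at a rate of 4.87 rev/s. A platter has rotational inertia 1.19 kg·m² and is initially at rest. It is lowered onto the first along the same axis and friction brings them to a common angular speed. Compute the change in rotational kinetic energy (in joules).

ΔKE ≈ -345 J

No external torque acts about the common axis, so total angular momentum is conserved.
Taking A's sense as positive: L = (1.930)(4.87) = 9.399 kg·m²·rev/s.
Combined I = 1.930 + 1.190 = 3.120 kg·m².
ω_f = L / I = 9.399 / 3.120 = 3.013 rev/s.
KE_i = ½ΣIω² = 903.5 J; KE_f = ½(3.120)(18.93)² = 558.9 J.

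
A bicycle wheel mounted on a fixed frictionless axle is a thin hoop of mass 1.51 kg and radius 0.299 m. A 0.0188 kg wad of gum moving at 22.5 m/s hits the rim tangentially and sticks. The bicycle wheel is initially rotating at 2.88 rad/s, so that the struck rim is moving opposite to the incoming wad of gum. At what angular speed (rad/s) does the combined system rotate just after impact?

|ω_f| ≈ 1.92 rad/s

About the axle the impulsive forces during the collision are internal, so angular momentum about that axis is conserved.
I_p = (1.51)(0.299)² = 0.1350 kg·m². Taking the sense of the wad of gum's angular momentum as positive, L_{wad} = m v R = (0.0188)(22.5)(0.299) = 0.1265 kg·m²/s.
L_i = −I_p ω_p + m v R = −(0.1350)(2.88) + 0.1265 = -0.2623 kg·m²/s.
After sticking, I_f = I_p + m R² = 0.1350 + (0.0188)(0.299)² = 0.1367 kg·m².
ω_f = L_i / I_f = -0.2623 / 0.1367 = -1.919 rad/s.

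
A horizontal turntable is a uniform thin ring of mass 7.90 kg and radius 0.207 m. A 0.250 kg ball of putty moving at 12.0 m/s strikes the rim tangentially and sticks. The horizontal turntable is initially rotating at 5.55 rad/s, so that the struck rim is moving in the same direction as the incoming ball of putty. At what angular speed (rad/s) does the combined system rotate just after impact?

|ω_f| ≈ 7.16 rad/s

The axle reaction passes through the axle and exerts no torque about it; angular momentum about the axle is conserved through the impact.
I_p = (7.90)(0.207)² = 0.3385 kg·m². Taking the sense of the ball of putty's angular momentum as positive, L_{ball} = m v R = (0.250)(12.0)(0.207) = 0.6210 kg·m²/s.
L_i = +I_p ω_p + m v R = +(0.3385)(5.55) + 0.6210 = 2.500 kg·m²/s.
After sticking, I_f = I_p + m R² = 0.3385 + (0.250)(0.207)² = 0.3492 kg·m².
ω_f = L_i / I_f = 2.500 / 0.3492 = 7.158 rad/s.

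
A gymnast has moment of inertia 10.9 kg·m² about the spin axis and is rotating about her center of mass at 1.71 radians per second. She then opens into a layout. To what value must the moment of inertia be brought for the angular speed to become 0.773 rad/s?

Angular momentum about the spin axis is conserved since the torque about it is zero.
I₂ = I₁ω₁ / ω₂ = (10.9)(1.71) / (0.773) = 24.11 kg·m².

I₂ ≈ 24.1 kg·m²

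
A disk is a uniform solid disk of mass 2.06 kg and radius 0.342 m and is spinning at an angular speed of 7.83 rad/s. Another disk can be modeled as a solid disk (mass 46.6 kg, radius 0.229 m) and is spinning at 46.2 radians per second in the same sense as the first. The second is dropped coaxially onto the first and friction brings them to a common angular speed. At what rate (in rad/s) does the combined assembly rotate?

|ω_f| ≈ 42.8 rad/s

No external torque acts about the common axis, so total angular momentum is conserved.
Moments of inertia: I_A = ½(2.06)(0.342)² = 0.1205 kg·m²; I_B = ½(46.6)(0.229)² = 1.222 kg·m².
Taking A's sense as positive: L = (0.1205)(7.83) + (1.222)(46.2) = 57.39 kg·m²·rad/s.
Combined I = 0.1205 + 1.222 = 1.342 kg·m².
ω_f = L / I = 57.39 / 1.342 = 42.76 rad/s.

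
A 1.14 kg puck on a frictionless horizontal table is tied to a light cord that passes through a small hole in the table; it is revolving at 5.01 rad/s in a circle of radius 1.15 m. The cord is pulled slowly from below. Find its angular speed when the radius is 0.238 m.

ω₂ ≈ 117 rad/s

The constraining force is radial, so m r² ω about the center is conserved.
ω₂ = ω₁ (r₁/r₂)² = (5.01)(1.15/0.238)² = 117.0 rad/s.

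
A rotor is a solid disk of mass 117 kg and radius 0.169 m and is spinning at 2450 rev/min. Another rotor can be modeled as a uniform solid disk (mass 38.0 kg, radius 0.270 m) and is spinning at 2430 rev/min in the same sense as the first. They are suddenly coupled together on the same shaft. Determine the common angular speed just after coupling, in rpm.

|ω_f| ≈ 2440 rpm

No external torque acts about the common axis, so total angular momentum is conserved.
Moments of inertia: I_A = ½(117)(0.169)² = 1.671 kg·m²; I_B = ½(38.0)(0.270)² = 1.385 kg·m².
Taking A's sense as positive: L = (1.671)(2450) + (1.385)(2430) = 7459 kg·m²·rpm.
Combined I = 1.671 + 1.385 = 3.056 kg·m².
ω_f = L / I = 7459 / 3.056 = 2441 rpm.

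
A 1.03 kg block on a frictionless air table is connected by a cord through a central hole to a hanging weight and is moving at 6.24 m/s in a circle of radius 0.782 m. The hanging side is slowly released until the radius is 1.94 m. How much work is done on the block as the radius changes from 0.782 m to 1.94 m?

Central (radial) force ⇒ zero torque about the center ⇒ m v r is constant.
v₂ = v₁ r₁ / r₂ = (6.24)(0.782) / (1.94) = 2.515 m/s.
W = ΔKE = ½m(v₂² − v₁²) = -16.79 J.

W ≈ -16.8 J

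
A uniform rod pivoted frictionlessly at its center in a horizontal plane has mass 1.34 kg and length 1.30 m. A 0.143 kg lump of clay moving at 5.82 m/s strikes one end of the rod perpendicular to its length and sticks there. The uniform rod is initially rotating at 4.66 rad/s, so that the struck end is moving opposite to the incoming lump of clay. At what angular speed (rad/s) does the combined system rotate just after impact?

About the pivot the impulsive forces during the collision are internal, so angular momentum about that axis is conserved.
I_p = (1/12)(1.34)(1.30)² = 0.1887 kg·m². Taking the sense of the lump of clay's angular momentum as positive, L_{lump} = m v R = (0.143)(5.82)(1.30/2) = 0.5410 kg·m²/s.
L_i = −I_p ω_p + m v R = −(0.1887)(4.66) + 0.5410 = -0.3385 kg·m²/s.
After sticking, I_f = I_p + m R² = 0.1887 + (0.143)(1.30/2)² = 0.2491 kg·m².
ω_f = L_i / I_f = -0.3385 / 0.2491 = -1.359 rad/s.

|ω_f| ≈ 1.36 rad/s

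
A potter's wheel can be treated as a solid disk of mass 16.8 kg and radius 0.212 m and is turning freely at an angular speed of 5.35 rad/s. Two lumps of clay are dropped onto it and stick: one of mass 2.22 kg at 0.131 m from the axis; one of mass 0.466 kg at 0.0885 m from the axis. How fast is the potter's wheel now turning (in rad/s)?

ω_f ≈ 4.82 rad/s

No external torque acts about the axis; L_before = L_after.
I_p = ½(16.8)(0.212)² = 0.3775 kg·m².
Added inertia Σmr² = (2.22)(0.131)² + (0.466)(0.0885)² = 0.04175 kg·m²; I_f = 0.3775 + 0.04175 = 0.4193 kg·m².
ω_f = I_p ω_i / I_f = (0.3775)(5.35) / 0.4193 = 4.817 rad/s.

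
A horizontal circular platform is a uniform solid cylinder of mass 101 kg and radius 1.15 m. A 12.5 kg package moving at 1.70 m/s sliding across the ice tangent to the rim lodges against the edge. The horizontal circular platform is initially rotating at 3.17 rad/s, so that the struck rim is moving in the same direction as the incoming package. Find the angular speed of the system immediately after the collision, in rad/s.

|ω_f| ≈ 2.83 rad/s

About the central axle the impulsive forces during the collision are internal, so angular momentum about that axis is conserved.
I_p = ½(101)(1.15)² = 66.79 kg·m². Taking the sense of the package's angular momentum as positive, L_{package} = m v R = (12.5)(1.70)(1.15) = 24.44 kg·m²/s.
L_i = +I_p ω_p + m v R = +(66.79)(3.17) + 24.44 = 236.1 kg·m²/s.
After sticking, I_f = I_p + m R² = 66.79 + (12.5)(1.15)² = 83.32 kg·m².
ω_f = L_i / I_f = 236.1 / 83.32 = 2.834 rad/s.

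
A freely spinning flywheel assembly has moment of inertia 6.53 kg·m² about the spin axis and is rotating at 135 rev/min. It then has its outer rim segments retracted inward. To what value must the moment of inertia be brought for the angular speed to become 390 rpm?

No external torque acts about the spin axis, so angular momentum is conserved.
I₂ = I₁ω₁ / ω₂ = (6.53)(135) / (390) = 2.260 kg·m².

I₂ ≈ 2.26 kg·m²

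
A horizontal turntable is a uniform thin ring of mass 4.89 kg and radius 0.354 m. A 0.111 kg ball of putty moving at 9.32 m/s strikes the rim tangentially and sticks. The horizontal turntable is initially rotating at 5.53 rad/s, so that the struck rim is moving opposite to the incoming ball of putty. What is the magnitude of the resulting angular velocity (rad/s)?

|ω_f| ≈ 4.82 rad/s

About the axle the impulsive forces during the collision are internal, so angular momentum about that axis is conserved.
I_p = (4.89)(0.354)² = 0.6128 kg·m². Taking the sense of the ball of putty's angular momentum as positive, L_{ball} = m v R = (0.111)(9.32)(0.354) = 0.3662 kg·m²/s.
L_i = −I_p ω_p + m v R = −(0.6128)(5.53) + 0.3662 = -3.023 kg·m²/s.
After sticking, I_f = I_p + m R² = 0.6128 + (0.111)(0.354)² = 0.6267 kg·m².
ω_f = L_i / I_f = -3.023 / 0.6267 = -4.823 rad/s.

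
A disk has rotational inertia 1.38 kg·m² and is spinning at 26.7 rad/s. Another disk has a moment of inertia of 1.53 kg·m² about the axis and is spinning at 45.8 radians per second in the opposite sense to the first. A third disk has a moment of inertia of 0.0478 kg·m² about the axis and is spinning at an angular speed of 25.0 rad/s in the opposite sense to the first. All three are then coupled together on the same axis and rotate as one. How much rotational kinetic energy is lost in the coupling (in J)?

No external torque acts about the common axis, so total angular momentum is conserved.
Taking A's sense as positive: L = (1.380)(26.7) − (1.530)(45.8) − (0.04780)(25.0) = -34.42 kg·m²·rad/s.
Combined I = 1.380 + 1.530 + 0.04780 = 2.958 kg·m².
ω_f = L / I = -34.42 / 2.958 = -11.64 rad/s.
KE_i = ½ΣIω² = 2112 J; KE_f = ½(2.958)(11.64)² = 200.3 J.

ΔKE lost ≈ 1910 J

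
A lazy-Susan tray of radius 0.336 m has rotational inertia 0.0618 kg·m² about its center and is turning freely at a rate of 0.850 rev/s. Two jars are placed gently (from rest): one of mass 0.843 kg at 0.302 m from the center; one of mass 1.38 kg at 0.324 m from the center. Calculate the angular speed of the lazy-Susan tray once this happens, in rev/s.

The added mass arrives with no angular momentum about the center, and any external torque about the center is negligible, so the system's angular momentum is conserved.
Added inertia Σmr² = (0.843)(0.302)² + (1.38)(0.324)² = 0.2218 kg·m²; I_f = 0.06180 + 0.2218 = 0.2836 kg·m².
ω_f = I_p ω_i / I_f = (0.06180)(0.850) / 0.2836 = 0.1853 rev/s.

ω_f ≈ 0.185 rev/s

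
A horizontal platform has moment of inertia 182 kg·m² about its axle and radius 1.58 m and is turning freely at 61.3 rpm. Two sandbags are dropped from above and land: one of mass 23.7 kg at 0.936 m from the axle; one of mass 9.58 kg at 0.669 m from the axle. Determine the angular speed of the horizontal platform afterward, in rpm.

The added mass arrives with no angular momentum about the axle, and any external torque about the axle is negligible, so the system's angular momentum is conserved.
Added inertia Σmr² = (23.7)(0.936)² + (9.58)(0.669)² = 25.05 kg·m²; I_f = 182.0 + 25.05 = 207.1 kg·m².
ω_f = I_p ω_i / I_f = (182.0)(61.3) / 207.1 = 53.88 rpm.

ω_f ≈ 53.9 rpm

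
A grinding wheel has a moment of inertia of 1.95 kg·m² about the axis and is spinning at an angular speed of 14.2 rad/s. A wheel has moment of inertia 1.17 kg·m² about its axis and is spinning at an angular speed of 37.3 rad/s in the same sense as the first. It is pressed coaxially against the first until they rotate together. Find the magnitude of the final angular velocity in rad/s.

No external torque acts about the common axis, so total angular momentum is conserved.
Taking A's sense as positive: L = (1.950)(14.2) + (1.170)(37.3) = 71.33 kg·m²·rad/s.
Combined I = 1.950 + 1.170 = 3.120 kg·m².
ω_f = L / I = 71.33 / 3.120 = 22.86 rad/s.

|ω_f| ≈ 22.9 rad/s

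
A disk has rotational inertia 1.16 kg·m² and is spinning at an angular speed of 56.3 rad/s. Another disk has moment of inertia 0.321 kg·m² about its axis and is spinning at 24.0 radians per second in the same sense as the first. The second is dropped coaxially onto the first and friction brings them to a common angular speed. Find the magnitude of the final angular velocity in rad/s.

|ω_f| ≈ 49.3 rad/s

The coupling torques are internal; angular momentum about the shared axis is conserved.
Taking A's sense as positive: L = (1.160)(56.3) + (0.3210)(24.0) = 73.01 kg·m²·rad/s.
Combined I = 1.160 + 0.3210 = 1.481 kg·m².
ω_f = L / I = 73.01 / 1.481 = 49.30 rad/s.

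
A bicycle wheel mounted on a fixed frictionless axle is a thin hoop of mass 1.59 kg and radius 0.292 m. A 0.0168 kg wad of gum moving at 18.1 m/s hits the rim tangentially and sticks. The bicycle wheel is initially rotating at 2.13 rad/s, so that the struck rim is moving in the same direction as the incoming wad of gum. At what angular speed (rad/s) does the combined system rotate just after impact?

|ω_f| ≈ 2.76 rad/s

The axle reaction passes through the axle and exerts no torque about it; angular momentum about the axle is conserved through the impact.
I_p = (1.59)(0.292)² = 0.1356 kg·m². Taking the sense of the wad of gum's angular momentum as positive, L_{wad} = m v R = (0.0168)(18.1)(0.292) = 0.08879 kg·m²/s.
L_i = +I_p ω_p + m v R = +(0.1356)(2.13) + 0.08879 = 0.3776 kg·m²/s.
After sticking, I_f = I_p + m R² = 0.1356 + (0.0168)(0.292)² = 0.1370 kg·m².
ω_f = L_i / I_f = 0.3776 / 0.1370 = 2.756 rad/s.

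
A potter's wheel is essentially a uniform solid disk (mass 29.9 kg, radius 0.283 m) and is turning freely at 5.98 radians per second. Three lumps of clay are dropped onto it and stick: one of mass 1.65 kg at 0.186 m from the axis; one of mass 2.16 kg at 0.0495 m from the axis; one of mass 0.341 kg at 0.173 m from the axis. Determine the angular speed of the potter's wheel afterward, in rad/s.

The added mass arrives with no angular momentum about the axis, and any external torque about the axis is negligible, so the system's angular momentum is conserved.
I_p = ½(29.9)(0.283)² = 1.197 kg·m².
Added inertia Σmr² = (1.65)(0.186)² + (2.16)(0.0495)² + (0.341)(0.173)² = 0.07258 kg·m²; I_f = 1.197 + 0.07258 = 1.270 kg·m².
ω_f = I_p ω_i / I_f = (1.197)(5.98) / 1.270 = 5.638 rad/s.

ω_f ≈ 5.64 rad/s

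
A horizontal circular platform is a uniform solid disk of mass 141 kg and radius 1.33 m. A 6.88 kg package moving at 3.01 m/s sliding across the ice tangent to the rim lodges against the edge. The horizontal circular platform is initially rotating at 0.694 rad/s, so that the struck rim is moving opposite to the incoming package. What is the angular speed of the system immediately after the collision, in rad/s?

|ω_f| ≈ 0.431 rad/s

The axle reaction passes through the central axle and exerts no torque about it; angular momentum about the central axle is conserved through the impact.
I_p = ½(141)(1.33)² = 124.7 kg·m². Taking the sense of the package's angular momentum as positive, L_{package} = m v R = (6.88)(3.01)(1.33) = 27.54 kg·m²/s.
L_i = −I_p ω_p + m v R = −(124.7)(0.694) + 27.54 = -59.00 kg·m²/s.
After sticking, I_f = I_p + m R² = 124.7 + (6.88)(1.33)² = 136.9 kg·m².
ω_f = L_i / I_f = -59.00 / 136.9 = -0.4311 rad/s.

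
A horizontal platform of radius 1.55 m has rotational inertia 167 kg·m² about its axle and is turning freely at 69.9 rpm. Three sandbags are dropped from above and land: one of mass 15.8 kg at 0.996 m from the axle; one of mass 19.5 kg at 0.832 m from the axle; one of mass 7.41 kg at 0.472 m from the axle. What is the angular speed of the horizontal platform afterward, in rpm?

ω_f ≈ 59.0 rpm

No external torque acts about the axle; L_before = L_after.
Added inertia Σmr² = (15.8)(0.996)² + (19.5)(0.832)² + (7.41)(0.472)² = 30.82 kg·m²; I_f = 167.0 + 30.82 = 197.8 kg·m².
ω_f = I_p ω_i / I_f = (167.0)(69.9) / 197.8 = 59.01 rpm.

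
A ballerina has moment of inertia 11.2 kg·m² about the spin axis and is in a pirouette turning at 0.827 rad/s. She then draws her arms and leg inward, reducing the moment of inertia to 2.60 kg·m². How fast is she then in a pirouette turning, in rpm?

ω₂ ≈ 34.0 rpm

Angular momentum about the spin axis is conserved since the torque about it is zero.
ω₂ = I₁ω₁ / I₂ = (11.20)(0.827 rad/s) / (2.600) = 3.562 rad/s = 34.02 rpm.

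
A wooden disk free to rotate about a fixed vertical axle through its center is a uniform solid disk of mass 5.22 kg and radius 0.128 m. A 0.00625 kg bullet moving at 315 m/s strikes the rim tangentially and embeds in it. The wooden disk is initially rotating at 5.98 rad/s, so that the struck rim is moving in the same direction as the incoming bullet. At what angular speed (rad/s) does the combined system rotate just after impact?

|ω_f| ≈ 11.8 rad/s

The axle reaction passes through the axle and exerts no torque about it; angular momentum about the axle is conserved through the impact.
I_p = ½(5.22)(0.128)² = 0.04276 kg·m². Taking the sense of the bullet's angular momentum as positive, L_{bullet} = m v R = (0.00625)(315)(0.128) = 0.2520 kg·m²/s.
L_i = +I_p ω_p + m v R = +(0.04276)(5.98) + 0.2520 = 0.5077 kg·m²/s.
After sticking, I_f = I_p + m R² = 0.04276 + (0.00625)(0.128)² = 0.04286 kg·m².
ω_f = L_i / I_f = 0.5077 / 0.04286 = 11.84 rad/s.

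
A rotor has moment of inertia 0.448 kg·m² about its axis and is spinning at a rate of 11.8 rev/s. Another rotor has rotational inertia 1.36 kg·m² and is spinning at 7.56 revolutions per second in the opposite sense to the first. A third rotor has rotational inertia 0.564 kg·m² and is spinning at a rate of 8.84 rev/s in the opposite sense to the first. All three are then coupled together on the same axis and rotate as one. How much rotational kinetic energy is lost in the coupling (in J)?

ΔKE lost ≈ 2810 J

No external torque acts about the common axis, so total angular momentum is conserved.
Taking A's sense as positive: L = (0.4480)(11.8) − (1.360)(7.56) − (0.5640)(8.84) = -9.981 kg·m²·rev/s.
Combined I = 0.4480 + 1.360 + 0.5640 = 2.372 kg·m².
ω_f = L / I = -9.981 / 2.372 = -4.208 rev/s.
KE_i = ½ΣIω² = 3636 J; KE_f = ½(2.372)(26.44)² = 829.0 J.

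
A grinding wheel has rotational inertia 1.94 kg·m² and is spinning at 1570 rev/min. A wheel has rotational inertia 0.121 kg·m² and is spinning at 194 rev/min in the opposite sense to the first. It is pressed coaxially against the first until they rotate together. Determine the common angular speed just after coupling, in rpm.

The coupling torques are internal; angular momentum about the shared axis is conserved.
Taking A's sense as positive: L = (1.940)(1570) − (0.1210)(194) = 3022 kg·m²·rpm.
Combined I = 1.940 + 0.1210 = 2.061 kg·m².
ω_f = L / I = 3022 / 2.061 = 1466 rpm.

|ω_f| ≈ 1470 rpm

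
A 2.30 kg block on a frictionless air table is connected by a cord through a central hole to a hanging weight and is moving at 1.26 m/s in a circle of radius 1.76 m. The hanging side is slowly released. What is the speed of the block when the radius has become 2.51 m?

Central (radial) force ⇒ zero torque about the center ⇒ m v r is constant.
v₂ = v₁ r₁ / r₂ = (1.26)(1.76) / (2.51) = 0.8835 m/s.

v₂ ≈ 0.884 m/s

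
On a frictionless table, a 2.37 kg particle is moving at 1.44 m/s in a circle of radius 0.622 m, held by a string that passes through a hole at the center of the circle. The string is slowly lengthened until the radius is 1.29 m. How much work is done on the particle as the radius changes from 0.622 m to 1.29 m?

The only horizontal force on the mass is along the cord (radial), so it exerts no torque about the hole and angular momentum m v r is conserved.
v₂ = v₁ r₁ / r₂ = (1.44)(0.622) / (1.29) = 0.6943 m/s.
W = ΔKE = ½m(v₂² − v₁²) = -1.886 J.

W ≈ -1.89 J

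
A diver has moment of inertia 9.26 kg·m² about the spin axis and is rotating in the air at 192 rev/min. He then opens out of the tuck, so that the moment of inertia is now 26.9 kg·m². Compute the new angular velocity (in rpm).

No external torque acts about the spin axis, so angular momentum is conserved.
ω₂ = I₁ω₁ / I₂ = (9.260)(192 rpm) / (26.90) = 66.09 rpm.

ω₂ ≈ 66.1 rpm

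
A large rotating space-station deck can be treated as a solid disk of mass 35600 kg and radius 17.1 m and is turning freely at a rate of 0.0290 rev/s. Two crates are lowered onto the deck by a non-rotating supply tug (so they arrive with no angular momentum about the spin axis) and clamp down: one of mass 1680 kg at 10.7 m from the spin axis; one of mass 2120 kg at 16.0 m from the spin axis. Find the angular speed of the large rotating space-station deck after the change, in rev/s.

No external torque acts about the spin axis; L_before = L_after.
I_p = ½(35600)(17.1)² = 5.205e+06 kg·m².
Added inertia Σmr² = (1680)(10.7)² + (2120)(16.0)² = 7.351e+05 kg·m²; I_f = 5.205e+06 + 7.351e+05 = 5.940e+06 kg·m².
ω_f = I_p ω_i / I_f = (5.205e+06)(0.0290) / 5.940e+06 = 0.02541 rev/s.

ω_f ≈ 0.0254 rev/s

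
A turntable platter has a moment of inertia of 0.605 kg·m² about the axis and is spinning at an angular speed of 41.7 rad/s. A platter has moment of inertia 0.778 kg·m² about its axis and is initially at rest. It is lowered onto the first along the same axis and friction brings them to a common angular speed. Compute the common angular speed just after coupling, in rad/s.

The coupling torques are internal; angular momentum about the shared axis is conserved.
Taking A's sense as positive: L = (0.6050)(41.7) = 25.23 kg·m²·rad/s.
Combined I = 0.6050 + 0.7780 = 1.383 kg·m².
ω_f = L / I = 25.23 / 1.383 = 18.24 rad/s.

|ω_f| ≈ 18.2 rad/s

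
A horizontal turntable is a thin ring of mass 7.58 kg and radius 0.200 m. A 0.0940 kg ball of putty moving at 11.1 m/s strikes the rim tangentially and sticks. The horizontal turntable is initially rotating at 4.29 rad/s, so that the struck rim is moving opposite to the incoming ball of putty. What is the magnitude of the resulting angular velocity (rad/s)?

|ω_f| ≈ 3.56 rad/s

About the axle the impulsive forces during the collision are internal, so angular momentum about that axis is conserved.
I_p = (7.58)(0.200)² = 0.3032 kg·m². Taking the sense of the ball of putty's angular momentum as positive, L_{ball} = m v R = (0.0940)(11.1)(0.200) = 0.2087 kg·m²/s.
L_i = −I_p ω_p + m v R = −(0.3032)(4.29) + 0.2087 = -1.092 kg·m²/s.
After sticking, I_f = I_p + m R² = 0.3032 + (0.0940)(0.200)² = 0.3070 kg·m².
ω_f = L_i / I_f = -1.092 / 0.3070 = -3.558 rad/s.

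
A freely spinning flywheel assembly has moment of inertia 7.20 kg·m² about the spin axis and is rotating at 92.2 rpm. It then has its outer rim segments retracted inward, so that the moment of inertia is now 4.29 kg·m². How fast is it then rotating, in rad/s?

Angular momentum about the spin axis is conserved since the torque about it is zero.
ω₂ = I₁ω₁ / I₂ = (7.200)(92.2 rpm) / (4.290) = 154.7 rpm = 16.20 rad/s.

ω₂ ≈ 16.2 rad/s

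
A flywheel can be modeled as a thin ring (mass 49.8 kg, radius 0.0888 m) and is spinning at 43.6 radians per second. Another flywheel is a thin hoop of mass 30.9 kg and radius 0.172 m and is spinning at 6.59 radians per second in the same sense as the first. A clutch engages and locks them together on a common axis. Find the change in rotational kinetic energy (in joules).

ΔKE ≈ -188 J

The coupling torques are internal; angular momentum about the shared axis is conserved.
Moments of inertia: I_A = (49.8)(0.0888)² = 0.3927 kg·m²; I_B = (30.9)(0.172)² = 0.9141 kg·m².
Taking A's sense as positive: L = (0.3927)(43.6) + (0.9141)(6.59) = 23.15 kg·m²·rad/s.
Combined I = 0.3927 + 0.9141 = 1.307 kg·m².
ω_f = L / I = 23.15 / 1.307 = 17.71 rad/s.
KE_i = ½ΣIω² = 393.1 J; KE_f = ½(1.307)(17.71)² = 205.0 J.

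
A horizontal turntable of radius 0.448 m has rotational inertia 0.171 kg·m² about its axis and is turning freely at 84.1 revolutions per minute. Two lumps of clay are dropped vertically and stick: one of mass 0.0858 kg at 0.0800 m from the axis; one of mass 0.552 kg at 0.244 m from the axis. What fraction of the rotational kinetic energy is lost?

No external torque acts about the axis; L_before = L_after.
Added inertia Σmr² = (0.0858)(0.0800)² + (0.552)(0.244)² = 0.03341 kg·m²; I_f = 0.1710 + 0.03341 = 0.2044 kg·m².
ω_f = I_p ω_i / I_f = (0.1710)(84.1) / 0.2044 = 70.35 rpm.
KE_i = ½(0.1710)(8.807 rad/s)² = 6.632 J; KE_f = ½(0.2044)(7.367)² = 5.548 J.
Fraction lost = 0.1635.

fraction ≈ 0.163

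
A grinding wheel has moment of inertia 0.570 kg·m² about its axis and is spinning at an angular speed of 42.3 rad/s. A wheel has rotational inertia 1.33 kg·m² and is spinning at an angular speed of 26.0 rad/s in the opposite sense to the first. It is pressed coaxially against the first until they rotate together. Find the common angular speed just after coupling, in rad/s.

The coupling torques are internal; angular momentum about the shared axis is conserved.
Taking A's sense as positive: L = (0.5700)(42.3) − (1.330)(26.0) = -10.47 kg·m²·rad/s.
Combined I = 0.5700 + 1.330 = 1.900 kg·m².
ω_f = L / I = -10.47 / 1.900 = -5.510 rad/s.

|ω_f| ≈ 5.51 rad/s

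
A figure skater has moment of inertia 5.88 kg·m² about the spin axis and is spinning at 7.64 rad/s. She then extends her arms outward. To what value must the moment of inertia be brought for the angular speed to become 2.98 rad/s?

Angular momentum about the spin axis is conserved since the torque about it is zero.
I₂ = I₁ω₁ / ω₂ = (5.88)(7.64) / (2.98) = 15.07 kg·m².

I₂ ≈ 15.1 kg·m²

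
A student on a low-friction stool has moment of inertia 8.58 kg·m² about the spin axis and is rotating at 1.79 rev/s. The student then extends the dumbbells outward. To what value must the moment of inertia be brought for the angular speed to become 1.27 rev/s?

No external torque acts about the spin axis, so angular momentum is conserved.
I₂ = I₁ω₁ / ω₂ = (8.58)(1.79) / (1.27) = 12.09 kg·m².

I₂ ≈ 12.1 kg·m²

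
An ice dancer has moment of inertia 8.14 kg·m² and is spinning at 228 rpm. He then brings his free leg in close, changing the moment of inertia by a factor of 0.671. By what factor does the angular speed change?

With no external torque about the axis, L is conserved: I₁ω₁ = I₂ω₂.
I₂ = 0.671 × 8.14 = 5.462 kg·m².
ω₂/ω₁ = I₁/I₂ = 8.140 / 5.462 = 1.490.

ω₂/ω₁ ≈ 1.49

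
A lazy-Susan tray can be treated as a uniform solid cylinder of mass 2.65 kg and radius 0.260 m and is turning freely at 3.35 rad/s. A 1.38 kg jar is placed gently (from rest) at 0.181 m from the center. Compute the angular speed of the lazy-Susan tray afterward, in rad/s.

ω_f ≈ 2.23 rad/s

The added mass arrives with no angular momentum about the center, and any external torque about the center is negligible, so the system's angular momentum is conserved.
I_p = ½(2.65)(0.260)² = 0.08957 kg·m².
Added inertia Σmr² = (1.38)(0.181)² = 0.04521 kg·m²; I_f = 0.08957 + 0.04521 = 0.1348 kg·m².
ω_f = I_p ω_i / I_f = (0.08957)(3.35) / 0.1348 = 2.226 rad/s.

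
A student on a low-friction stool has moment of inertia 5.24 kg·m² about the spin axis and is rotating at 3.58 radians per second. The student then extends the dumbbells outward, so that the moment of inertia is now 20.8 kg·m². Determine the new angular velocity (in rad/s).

ω₂ ≈ 0.902 rad/s

Angular momentum about the spin axis is conserved since the torque about it is zero.
ω₂ = I₁ω₁ / I₂ = (5.240)(3.58 rad/s) / (20.80) = 0.9019 rad/s.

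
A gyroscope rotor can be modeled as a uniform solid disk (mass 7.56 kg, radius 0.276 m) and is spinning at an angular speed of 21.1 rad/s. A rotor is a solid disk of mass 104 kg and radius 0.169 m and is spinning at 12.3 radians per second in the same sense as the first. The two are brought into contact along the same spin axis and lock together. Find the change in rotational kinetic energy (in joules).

No external torque acts about the common axis, so total angular momentum is conserved.
Moments of inertia: I_A = ½(7.56)(0.276)² = 0.2879 kg·m²; I_B = ½(104)(0.169)² = 1.485 kg·m².
Taking A's sense as positive: L = (0.2879)(21.1) + (1.485)(12.3) = 24.34 kg·m²·rad/s.
Combined I = 0.2879 + 1.485 = 1.773 kg·m².
ω_f = L / I = 24.34 / 1.773 = 13.73 rad/s.
KE_i = ½ΣIω² = 176.4 J; KE_f = ½(1.773)(13.73)² = 167.1 J.

ΔKE ≈ -9.34 J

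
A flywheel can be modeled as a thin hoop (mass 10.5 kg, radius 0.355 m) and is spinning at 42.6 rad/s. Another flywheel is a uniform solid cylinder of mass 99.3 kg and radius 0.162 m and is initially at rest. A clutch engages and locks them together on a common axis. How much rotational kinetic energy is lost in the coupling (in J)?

ΔKE lost ≈ 596 J

The coupling torques are internal; angular momentum about the shared axis is conserved.
Moments of inertia: I_A = (10.5)(0.355)² = 1.323 kg·m²; I_B = ½(99.3)(0.162)² = 1.303 kg·m².
Taking A's sense as positive: L = (1.323)(42.6) = 56.37 kg·m²·rad/s.
Combined I = 1.323 + 1.303 = 2.626 kg·m².
ω_f = L / I = 56.37 / 2.626 = 21.46 rad/s.
KE_i = ½ΣIω² = 1201 J; KE_f = ½(2.626)(21.46)² = 605.0 J.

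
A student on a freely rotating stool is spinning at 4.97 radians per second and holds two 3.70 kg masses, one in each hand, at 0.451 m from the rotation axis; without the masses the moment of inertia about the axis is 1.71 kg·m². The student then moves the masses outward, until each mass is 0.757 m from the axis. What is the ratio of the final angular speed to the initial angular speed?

With no external torque about the axis, L is conserved: I₁ω₁ = I₂ω₂.
I₁ = 1.71 + 2(3.70)(0.451)² = 3.215 kg·m²; I₂ = 1.71 + 2(3.70)(0.757)² = 5.951 kg·m².
ω₂/ω₁ = I₁/I₂ = 3.215 / 5.951 = 0.5403.

ω₂/ω₁ ≈ 0.540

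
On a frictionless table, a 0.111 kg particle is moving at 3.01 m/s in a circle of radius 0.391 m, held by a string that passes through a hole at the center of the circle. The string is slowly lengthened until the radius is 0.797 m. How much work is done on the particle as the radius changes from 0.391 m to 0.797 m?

The only horizontal force on the mass is along the cord (radial), so it exerts no torque about the hole and angular momentum m v r is conserved.
v₂ = v₁ r₁ / r₂ = (3.01)(0.391) / (0.797) = 1.477 m/s.
W = ΔKE = ½m(v₂² − v₁²) = -0.3818 J.

W ≈ -0.382 J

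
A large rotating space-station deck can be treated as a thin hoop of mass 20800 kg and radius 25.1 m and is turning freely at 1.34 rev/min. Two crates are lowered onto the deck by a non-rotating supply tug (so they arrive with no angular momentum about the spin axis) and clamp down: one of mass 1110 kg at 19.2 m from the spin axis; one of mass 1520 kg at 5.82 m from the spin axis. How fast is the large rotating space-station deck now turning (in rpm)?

ω_f ≈ 1.29 rpm

The added mass arrives with no angular momentum about the spin axis, and any external torque about the spin axis is negligible, so the system's angular momentum is conserved.
I_p = (20800)(25.1)² = 1.310e+07 kg·m².
Added inertia Σmr² = (1110)(19.2)² + (1520)(5.82)² = 4.607e+05 kg·m²; I_f = 1.310e+07 + 4.607e+05 = 1.356e+07 kg·m².
ω_f = I_p ω_i / I_f = (1.310e+07)(1.34) / 1.356e+07 = 1.294 rpm.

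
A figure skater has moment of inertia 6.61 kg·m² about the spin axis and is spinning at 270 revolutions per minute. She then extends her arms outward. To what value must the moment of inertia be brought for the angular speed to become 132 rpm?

I₂ ≈ 13.5 kg·m²

Angular momentum about the spin axis is conserved since the torque about it is zero.
I₂ = I₁ω₁ / ω₂ = (6.61)(270) / (132) = 13.52 kg·m².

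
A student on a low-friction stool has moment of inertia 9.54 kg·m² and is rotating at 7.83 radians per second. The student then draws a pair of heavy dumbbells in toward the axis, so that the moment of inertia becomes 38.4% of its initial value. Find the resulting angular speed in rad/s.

Angular momentum about the spin axis is conserved since the torque about it is zero.
I₂ = 0.384 × 9.54 = 3.663 kg·m².
ω₂ = I₁ω₁ / I₂ = (9.540)(7.83 rad/s) / (3.663) = 20.39 rad/s.

ω₂ ≈ 20.4 rad/s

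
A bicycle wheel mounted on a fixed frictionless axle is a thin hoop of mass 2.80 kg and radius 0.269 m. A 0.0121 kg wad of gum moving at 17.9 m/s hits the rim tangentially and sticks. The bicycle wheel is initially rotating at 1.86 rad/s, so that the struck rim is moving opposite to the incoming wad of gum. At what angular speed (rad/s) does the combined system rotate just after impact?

|ω_f| ≈ 1.57 rad/s

About the axle the impulsive forces during the collision are internal, so angular momentum about that axis is conserved.
I_p = (2.80)(0.269)² = 0.2026 kg·m². Taking the sense of the wad of gum's angular momentum as positive, L_{wad} = m v R = (0.0121)(17.9)(0.269) = 0.05826 kg·m²/s.
L_i = −I_p ω_p + m v R = −(0.2026)(1.86) + 0.05826 = -0.3186 kg·m²/s.
After sticking, I_f = I_p + m R² = 0.2026 + (0.0121)(0.269)² = 0.2035 kg·m².
ω_f = L_i / I_f = -0.3186 / 0.2035 = -1.566 rad/s.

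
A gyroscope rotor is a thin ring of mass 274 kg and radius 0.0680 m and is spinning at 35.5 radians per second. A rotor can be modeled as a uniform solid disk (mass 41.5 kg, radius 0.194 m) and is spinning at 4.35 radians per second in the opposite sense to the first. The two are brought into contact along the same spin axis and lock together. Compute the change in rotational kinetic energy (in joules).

ΔKE ≈ -384 J

No external torque acts about the common axis, so total angular momentum is conserved.
Moments of inertia: I_A = (274)(0.0680)² = 1.267 kg·m²; I_B = ½(41.5)(0.194)² = 0.7809 kg·m².
Taking A's sense as positive: L = (1.267)(35.5) − (0.7809)(4.35) = 41.58 kg·m²·rad/s.
Combined I = 1.267 + 0.7809 = 2.048 kg·m².
ω_f = L / I = 41.58 / 2.048 = 20.30 rad/s.
KE_i = ½ΣIω² = 805.7 J; KE_f = ½(2.048)(20.30)² = 422.1 J.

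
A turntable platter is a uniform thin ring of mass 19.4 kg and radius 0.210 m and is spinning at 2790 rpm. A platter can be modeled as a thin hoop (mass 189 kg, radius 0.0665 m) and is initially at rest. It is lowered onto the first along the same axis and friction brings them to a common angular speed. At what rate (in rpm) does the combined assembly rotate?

No external torque acts about the common axis, so total angular momentum is conserved.
Moments of inertia: I_A = (19.4)(0.210)² = 0.8555 kg·m²; I_B = (189)(0.0665)² = 0.8358 kg·m².
Taking A's sense as positive: L = (0.8555)(2790) = 2387 kg·m²·rpm.
Combined I = 0.8555 + 0.8358 = 1.691 kg·m².
ω_f = L / I = 2387 / 1.691 = 1411 rpm.

|ω_f| ≈ 1410 rpm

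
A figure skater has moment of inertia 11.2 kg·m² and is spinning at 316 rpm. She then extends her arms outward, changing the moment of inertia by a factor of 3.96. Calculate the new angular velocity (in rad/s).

Angular momentum about the spin axis is conserved since the torque about it is zero.
I₂ = 3.96 × 11.2 = 44.35 kg·m².
ω₂ = I₁ω₁ / I₂ = (11.20)(316 rpm) / (44.35) = 79.80 rpm = 8.356 rad/s.

ω₂ ≈ 8.36 rad/s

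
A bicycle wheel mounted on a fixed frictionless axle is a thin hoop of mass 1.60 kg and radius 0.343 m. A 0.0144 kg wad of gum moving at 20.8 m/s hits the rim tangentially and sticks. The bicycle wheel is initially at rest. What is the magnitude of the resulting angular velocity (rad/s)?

The axle reaction passes through the axle and exerts no torque about it; angular momentum about the axle is conserved through the impact.
I_p = (1.60)(0.343)² = 0.1882 kg·m². Taking the sense of the wad of gum's angular momentum as positive, L_{wad} = m v R = (0.0144)(20.8)(0.343) = 0.1027 kg·m²/s.
L_i = 0 + 0.1027 = 0.1027 kg·m²/s.
After sticking, I_f = I_p + m R² = 0.1882 + (0.0144)(0.343)² = 0.1899 kg·m².
ω_f = L_i / I_f = 0.1027 / 0.1899 = 0.5409 rad/s.

|ω_f| ≈ 0.541 rad/s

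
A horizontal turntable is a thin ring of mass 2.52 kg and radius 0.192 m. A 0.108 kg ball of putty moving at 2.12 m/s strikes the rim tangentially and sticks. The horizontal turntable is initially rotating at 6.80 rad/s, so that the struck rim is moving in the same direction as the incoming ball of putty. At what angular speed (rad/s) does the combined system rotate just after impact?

About the axle the impulsive forces during the collision are internal, so angular momentum about that axis is conserved.
I_p = (2.52)(0.192)² = 0.09290 kg·m². Taking the sense of the ball of putty's angular momentum as positive, L_{ball} = m v R = (0.108)(2.12)(0.192) = 0.04396 kg·m²/s.
L_i = +I_p ω_p + m v R = +(0.09290)(6.80) + 0.04396 = 0.6757 kg·m²/s.
After sticking, I_f = I_p + m R² = 0.09290 + (0.108)(0.192)² = 0.09688 kg·m².
ω_f = L_i / I_f = 0.6757 / 0.09688 = 6.974 rad/s.

|ω_f| ≈ 6.97 rad/s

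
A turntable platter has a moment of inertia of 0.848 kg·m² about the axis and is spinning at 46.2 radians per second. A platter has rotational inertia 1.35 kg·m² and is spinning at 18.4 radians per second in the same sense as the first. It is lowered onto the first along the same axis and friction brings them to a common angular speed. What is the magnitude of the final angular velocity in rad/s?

The coupling torques are internal; angular momentum about the shared axis is conserved.
Taking A's sense as positive: L = (0.8480)(46.2) + (1.350)(18.4) = 64.02 kg·m²·rad/s.
Combined I = 0.8480 + 1.350 = 2.198 kg·m².
ω_f = L / I = 64.02 / 2.198 = 29.13 rad/s.

|ω_f| ≈ 29.1 rad/s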